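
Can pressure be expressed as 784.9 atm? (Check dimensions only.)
Yes

pressure has SI base units: kg / (m * s^2)
atm reduces to the same SI base units, so it is a valid unit for pressure.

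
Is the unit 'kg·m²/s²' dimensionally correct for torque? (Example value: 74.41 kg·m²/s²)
Yes

torque has SI base units: kg * m^2 / s^2
kg·m²/s² reduces to the same SI base units, so it is a valid unit for torque.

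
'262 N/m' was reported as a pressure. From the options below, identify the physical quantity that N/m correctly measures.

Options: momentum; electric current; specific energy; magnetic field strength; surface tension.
surface tension

pressure should have units dimensionally equivalent to kg / (m * s^2) (e.g. Pa).
The given unit 'N/m' reduces to kg / s^2. Of the listed options, that is the dimensionality of surface tension.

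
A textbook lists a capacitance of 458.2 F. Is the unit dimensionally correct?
Yes

capacitance has SI base units: A^2 * s^4 / (kg * m^2)
F reduces to the same SI base units, so it is a valid unit for capacitance.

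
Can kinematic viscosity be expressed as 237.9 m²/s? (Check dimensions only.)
Yes

kinematic viscosity has SI base units: m^2 / s
m²/s reduces to the same SI base units, so it is a valid unit for kinematic viscosity.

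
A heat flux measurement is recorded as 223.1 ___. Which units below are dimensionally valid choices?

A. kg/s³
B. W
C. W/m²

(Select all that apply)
A, C

heat flux has SI base units: kg / s^3

Checking each option against kg / s^3:
  A. kg/s³: ✓ matches
  B. W: ✗ does not match
  C. W/m²: ✓ matches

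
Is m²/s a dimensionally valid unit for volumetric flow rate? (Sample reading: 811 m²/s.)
No

volumetric flow rate has SI base units: m^3 / s
m²/s does NOT reduce to m^3 / s; a valid unit for volumetric flow rate would be e.g. m³/s.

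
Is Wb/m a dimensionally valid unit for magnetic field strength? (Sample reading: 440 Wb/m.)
No

magnetic field strength has SI base units: A / m
Wb/m does NOT reduce to A / m; a valid unit for magnetic field strength would be e.g. A/m.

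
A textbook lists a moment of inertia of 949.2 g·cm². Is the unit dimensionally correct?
Yes

moment of inertia has SI base units: kg * m^2
g·cm² reduces to the same SI base units, so it is a valid unit for moment of inertia.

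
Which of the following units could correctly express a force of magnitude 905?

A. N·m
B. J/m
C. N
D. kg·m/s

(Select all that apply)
B, C

force has SI base units: kg * m / s^2

Checking each option against kg * m / s^2:
  A. N·m: ✗ does not match
  B. J/m: ✓ matches
  C. N: ✓ matches
  D. kg·m/s: ✗ does not match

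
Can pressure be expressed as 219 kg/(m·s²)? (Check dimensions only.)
Yes

pressure has SI base units: kg / (m * s^2)
kg/(m·s²) reduces to the same SI base units, so it is a valid unit for pressure.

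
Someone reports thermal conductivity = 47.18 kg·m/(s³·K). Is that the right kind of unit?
Yes

thermal conductivity has SI base units: kg * m / (s^3 * K)
kg·m/(s³·K) reduces to the same SI base units, so it is a valid unit for thermal conductivity.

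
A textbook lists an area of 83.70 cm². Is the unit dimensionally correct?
Yes

area has SI base units: m^2
cm² reduces to the same SI base units, so it is a valid unit for area.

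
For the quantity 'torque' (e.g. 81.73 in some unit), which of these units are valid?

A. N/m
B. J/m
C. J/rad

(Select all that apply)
C

torque has SI base units: kg * m^2 / s^2

Checking each option against kg * m^2 / s^2:
  A. N/m: ✗ does not match
  B. J/m: ✗ does not match
  C. J/rad: ✓ matches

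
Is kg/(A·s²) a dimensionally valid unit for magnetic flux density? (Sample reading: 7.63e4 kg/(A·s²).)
Yes

magnetic flux density has SI base units: kg / (A * s^2)
kg/(A·s²) reduces to the same SI base units, so it is a valid unit for magnetic flux density.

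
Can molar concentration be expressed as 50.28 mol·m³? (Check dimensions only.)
No

molar concentration has SI base units: mol / m^3
mol·m³ does NOT reduce to mol / m^3; a valid unit for molar concentration would be e.g. mol/m³.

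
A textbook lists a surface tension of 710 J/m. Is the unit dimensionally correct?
No

surface tension has SI base units: kg / s^2
J/m does NOT reduce to kg / s^2; a valid unit for surface tension would be e.g. N/m.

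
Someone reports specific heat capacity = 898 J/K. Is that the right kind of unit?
No

specific heat capacity has SI base units: m^2 / (s^2 * K)
J/K does NOT reduce to m^2 / (s^2 * K); a valid unit for specific heat capacity would be e.g. J/(kg·K).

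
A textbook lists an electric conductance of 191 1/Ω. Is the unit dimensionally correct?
Yes

electric conductance has SI base units: A^2 * s^3 / (kg * m^2)
1/Ω reduces to the same SI base units, so it is a valid unit for electric conductance.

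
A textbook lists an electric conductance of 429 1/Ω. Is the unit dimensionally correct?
Yes

electric conductance has SI base units: A^2 * s^3 / (kg * m^2)
1/Ω reduces to the same SI base units, so it is a valid unit for electric conductance.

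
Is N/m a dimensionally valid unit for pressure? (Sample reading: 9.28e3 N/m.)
No

pressure has SI base units: kg / (m * s^2)
N/m does NOT reduce to kg / (m * s^2); a valid unit for pressure would be e.g. Pa.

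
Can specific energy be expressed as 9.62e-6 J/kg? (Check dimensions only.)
Yes

specific energy has SI base units: m^2 / s^2
J/kg reduces to the same SI base units, so it is a valid unit for specific energy.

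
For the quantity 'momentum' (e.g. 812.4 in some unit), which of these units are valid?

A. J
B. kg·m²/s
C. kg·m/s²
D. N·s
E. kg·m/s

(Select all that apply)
D, E

momentum has SI base units: kg * m / s

Checking each option against kg * m / s:
  A. J: ✗ does not match
  B. kg·m²/s: ✗ does not match
  C. kg·m/s²: ✗ does not match
  D. N·s: ✓ matches
  E. kg·m/s: ✓ matches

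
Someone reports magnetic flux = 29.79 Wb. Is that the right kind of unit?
Yes

magnetic flux has SI base units: kg * m^2 / (A * s^2)
Wb reduces to the same SI base units, so it is a valid unit for magnetic flux.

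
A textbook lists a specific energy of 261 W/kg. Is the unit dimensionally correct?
No

specific energy has SI base units: m^2 / s^2
W/kg does NOT reduce to m^2 / s^2; a valid unit for specific energy would be e.g. J/kg.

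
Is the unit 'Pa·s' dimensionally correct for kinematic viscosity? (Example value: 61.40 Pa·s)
No

kinematic viscosity has SI base units: m^2 / s
Pa·s does NOT reduce to m^2 / s; a valid unit for kinematic viscosity would be e.g. m²/s.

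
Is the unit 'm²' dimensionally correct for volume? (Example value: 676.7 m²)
No

volume has SI base units: m^3
m² does NOT reduce to m^3; a valid unit for volume would be e.g. m³.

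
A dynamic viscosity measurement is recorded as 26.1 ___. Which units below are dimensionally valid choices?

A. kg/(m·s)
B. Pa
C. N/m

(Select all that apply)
A

dynamic viscosity has SI base units: kg / (m * s)

Checking each option against kg / (m * s):
  A. kg/(m·s): ✓ matches
  B. Pa: ✗ does not match
  C. N/m: ✗ does not match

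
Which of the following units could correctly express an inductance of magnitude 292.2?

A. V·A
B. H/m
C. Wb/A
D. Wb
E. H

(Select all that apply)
C, E

inductance has SI base units: kg * m^2 / (A^2 * s^2)

Checking each option against kg * m^2 / (A^2 * s^2):
  A. V·A: ✗ does not match
  B. H/m: ✗ does not match
  C. Wb/A: ✓ matches
  D. Wb: ✗ does not match
  E. H: ✓ matches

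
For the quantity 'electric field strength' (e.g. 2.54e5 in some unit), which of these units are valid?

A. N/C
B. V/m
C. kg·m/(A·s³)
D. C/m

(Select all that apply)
A, B, C

electric field strength has SI base units: kg * m / (A * s^3)

Checking each option against kg * m / (A * s^3):
  A. N/C: ✓ matches
  B. V/m: ✓ matches
  C. kg·m/(A·s³): ✓ matches
  D. C/m: ✗ does not match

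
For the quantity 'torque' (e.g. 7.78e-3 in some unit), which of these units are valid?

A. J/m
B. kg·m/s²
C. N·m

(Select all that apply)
C

torque has SI base units: kg * m^2 / s^2

Checking each option against kg * m^2 / s^2:
  A. J/m: ✗ does not match
  B. kg·m/s²: ✗ does not match
  C. N·m: ✓ matches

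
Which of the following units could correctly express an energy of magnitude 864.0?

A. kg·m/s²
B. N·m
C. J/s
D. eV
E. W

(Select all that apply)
B, D

energy has SI base units: kg * m^2 / s^2

Checking each option against kg * m^2 / s^2:
  A. kg·m/s²: ✗ does not match
  B. N·m: ✓ matches
  C. J/s: ✗ does not match
  D. eV: ✓ matches
  E. W: ✗ does not match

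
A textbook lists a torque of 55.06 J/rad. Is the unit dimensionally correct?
Yes

torque has SI base units: kg * m^2 / s^2
J/rad reduces to the same SI base units, so it is a valid unit for torque.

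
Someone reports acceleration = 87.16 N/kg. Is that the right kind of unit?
Yes

acceleration has SI base units: m / s^2
N/kg reduces to the same SI base units, so it is a valid unit for acceleration.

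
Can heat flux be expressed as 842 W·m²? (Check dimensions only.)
No

heat flux has SI base units: kg / s^3
W·m² does NOT reduce to kg / s^3; a valid unit for heat flux would be e.g. W/m².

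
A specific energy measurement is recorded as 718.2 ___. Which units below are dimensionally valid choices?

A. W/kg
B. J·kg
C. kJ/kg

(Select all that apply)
C

specific energy has SI base units: m^2 / s^2

Checking each option against m^2 / s^2:
  A. W/kg: ✗ does not match
  B. J·kg: ✗ does not match
  C. kJ/kg: ✓ matches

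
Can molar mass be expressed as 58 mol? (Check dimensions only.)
No

molar mass has SI base units: kg / mol
mol does NOT reduce to kg / mol; a valid unit for molar mass would be e.g. kg/mol.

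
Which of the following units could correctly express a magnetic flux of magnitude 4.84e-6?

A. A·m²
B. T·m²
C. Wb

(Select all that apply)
B, C

magnetic flux has SI base units: kg * m^2 / (A * s^2)

Checking each option against kg * m^2 / (A * s^2):
  A. A·m²: ✗ does not match
  B. T·m²: ✓ matches
  C. Wb: ✓ matches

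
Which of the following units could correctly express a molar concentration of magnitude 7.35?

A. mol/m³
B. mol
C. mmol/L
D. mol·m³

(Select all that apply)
A, C

molar concentration has SI base units: mol / m^3

Checking each option against mol / m^3:
  A. mol/m³: ✓ matches
  B. mol: ✗ does not match
  C. mmol/L: ✓ matches
  D. mol·m³: ✗ does not match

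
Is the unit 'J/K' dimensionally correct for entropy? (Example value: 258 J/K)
Yes

entropy has SI base units: kg * m^2 / (s^2 * K)
J/K reduces to the same SI base units, so it is a valid unit for entropy.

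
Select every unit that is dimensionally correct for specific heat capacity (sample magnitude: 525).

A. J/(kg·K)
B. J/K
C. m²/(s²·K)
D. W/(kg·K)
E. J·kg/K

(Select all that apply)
A, C

specific heat capacity has SI base units: m^2 / (s^2 * K)

Checking each option against m^2 / (s^2 * K):
  A. J/(kg·K): ✓ matches
  B. J/K: ✗ does not match
  C. m²/(s²·K): ✓ matches
  D. W/(kg·K): ✗ does not match
  E. J·kg/K: ✗ does not match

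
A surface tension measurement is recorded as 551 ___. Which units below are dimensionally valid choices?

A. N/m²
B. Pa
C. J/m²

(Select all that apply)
C

surface tension has SI base units: kg / s^2

Checking each option against kg / s^2:
  A. N/m²: ✗ does not match
  B. Pa: ✗ does not match
  C. J/m²: ✓ matches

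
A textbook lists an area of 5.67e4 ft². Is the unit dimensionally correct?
Yes

area has SI base units: m^2
ft² reduces to the same SI base units, so it is a valid unit for area.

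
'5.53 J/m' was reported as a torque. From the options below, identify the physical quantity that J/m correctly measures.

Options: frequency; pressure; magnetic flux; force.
force

torque should have units dimensionally equivalent to kg * m^2 / s^2 (e.g. N·m).
The given unit 'J/m' reduces to kg * m / s^2. Of the listed options, that is the dimensionality of force.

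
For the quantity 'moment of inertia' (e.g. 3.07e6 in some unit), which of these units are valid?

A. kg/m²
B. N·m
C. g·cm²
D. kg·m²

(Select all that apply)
C, D

moment of inertia has SI base units: kg * m^2

Checking each option against kg * m^2:
  A. kg/m²: ✗ does not match
  B. N·m: ✗ does not match
  C. g·cm²: ✓ matches
  D. kg·m²: ✓ matches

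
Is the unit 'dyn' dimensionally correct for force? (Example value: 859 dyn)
Yes

force has SI base units: kg * m / s^2
dyn reduces to the same SI base units, so it is a valid unit for force.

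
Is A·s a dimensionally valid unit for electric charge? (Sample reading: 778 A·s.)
Yes

electric charge has SI base units: A * s
A·s reduces to the same SI base units, so it is a valid unit for electric charge.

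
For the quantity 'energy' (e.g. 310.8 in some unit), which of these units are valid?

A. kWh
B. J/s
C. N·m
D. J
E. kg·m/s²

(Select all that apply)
A, C, D

energy has SI base units: kg * m^2 / s^2

Checking each option against kg * m^2 / s^2:
  A. kWh: ✓ matches
  B. J/s: ✗ does not match
  C. N·m: ✓ matches
  D. J: ✓ matches
  E. kg·m/s²: ✗ does not match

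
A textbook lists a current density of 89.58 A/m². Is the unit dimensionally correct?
Yes

current density has SI base units: A / m^2
A/m² reduces to the same SI base units, so it is a valid unit for current density.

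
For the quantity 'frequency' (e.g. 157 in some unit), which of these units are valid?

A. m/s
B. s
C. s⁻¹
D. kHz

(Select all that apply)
C, D

frequency has SI base units: 1 / s

Checking each option against 1 / s:
  A. m/s: ✗ does not match
  B. s: ✗ does not match
  C. s⁻¹: ✓ matches
  D. kHz: ✓ matches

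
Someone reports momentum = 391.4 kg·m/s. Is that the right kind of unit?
Yes

momentum has SI base units: kg * m / s
kg·m/s reduces to the same SI base units, so it is a valid unit for momentum.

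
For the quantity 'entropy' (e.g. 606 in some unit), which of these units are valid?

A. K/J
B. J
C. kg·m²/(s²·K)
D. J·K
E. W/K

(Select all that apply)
C

entropy has SI base units: kg * m^2 / (s^2 * K)

Checking each option against kg * m^2 / (s^2 * K):
  A. K/J: ✗ does not match
  B. J: ✗ does not match
  C. kg·m²/(s²·K): ✓ matches
  D. J·K: ✗ does not match
  E. W/K: ✗ does not match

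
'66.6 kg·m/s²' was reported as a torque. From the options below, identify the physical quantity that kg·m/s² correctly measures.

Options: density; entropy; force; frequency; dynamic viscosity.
force

torque should have units dimensionally equivalent to kg * m^2 / s^2 (e.g. N·m).
The given unit 'kg·m/s²' reduces to kg * m / s^2. Of the listed options, that is the dimensionality of force.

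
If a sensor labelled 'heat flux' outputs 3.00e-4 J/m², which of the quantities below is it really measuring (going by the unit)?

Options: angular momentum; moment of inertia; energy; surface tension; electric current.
surface tension

heat flux should have units dimensionally equivalent to kg / s^3 (e.g. W/m²).
The given unit 'J/m²' reduces to kg / s^2. Of the listed options, that is the dimensionality of surface tension.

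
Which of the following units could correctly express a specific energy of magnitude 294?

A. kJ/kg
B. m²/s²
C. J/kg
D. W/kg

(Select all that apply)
A, B, C

specific energy has SI base units: m^2 / s^2

Checking each option against m^2 / s^2:
  A. kJ/kg: ✓ matches
  B. m²/s²: ✓ matches
  C. J/kg: ✓ matches
  D. W/kg: ✗ does not match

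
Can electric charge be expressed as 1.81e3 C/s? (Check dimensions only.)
No

electric charge has SI base units: A * s
C/s does NOT reduce to A * s; a valid unit for electric charge would be e.g. C.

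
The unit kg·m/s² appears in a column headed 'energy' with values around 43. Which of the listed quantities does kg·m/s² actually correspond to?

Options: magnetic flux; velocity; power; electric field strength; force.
force

energy should have units dimensionally equivalent to kg * m^2 / s^2 (e.g. J).
The given unit 'kg·m/s²' reduces to kg * m / s^2. Of the listed options, that is the dimensionality of force.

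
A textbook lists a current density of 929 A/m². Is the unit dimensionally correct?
Yes

current density has SI base units: A / m^2
A/m² reduces to the same SI base units, so it is a valid unit for current density.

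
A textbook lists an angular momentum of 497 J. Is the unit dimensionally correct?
No

angular momentum has SI base units: kg * m^2 / s
J does NOT reduce to kg * m^2 / s; a valid unit for angular momentum would be e.g. kg·m²/s.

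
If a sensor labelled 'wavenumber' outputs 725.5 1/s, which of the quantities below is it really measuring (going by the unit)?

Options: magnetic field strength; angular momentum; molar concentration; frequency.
frequency

wavenumber should have units dimensionally equivalent to 1 / m (e.g. 1/m).
The given unit '1/s' reduces to 1 / s. Of the listed options, that is the dimensionality of frequency.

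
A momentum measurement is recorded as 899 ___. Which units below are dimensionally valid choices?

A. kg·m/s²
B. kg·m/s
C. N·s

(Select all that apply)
B, C

momentum has SI base units: kg * m / s

Checking each option against kg * m / s:
  A. kg·m/s²: ✗ does not match
  B. kg·m/s: ✓ matches
  C. N·s: ✓ matches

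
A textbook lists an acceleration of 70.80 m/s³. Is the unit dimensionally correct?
No

acceleration has SI base units: m / s^2
m/s³ does NOT reduce to m / s^2; a valid unit for acceleration would be e.g. m/s².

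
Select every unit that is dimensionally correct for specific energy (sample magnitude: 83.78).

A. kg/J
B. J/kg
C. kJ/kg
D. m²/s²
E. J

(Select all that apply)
B, C, D

specific energy has SI base units: m^2 / s^2

Checking each option against m^2 / s^2:
  A. kg/J: ✗ does not match
  B. J/kg: ✓ matches
  C. kJ/kg: ✓ matches
  D. m²/s²: ✓ matches
  E. J: ✗ does not match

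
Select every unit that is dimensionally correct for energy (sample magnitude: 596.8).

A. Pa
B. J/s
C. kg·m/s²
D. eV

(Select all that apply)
D

energy has SI base units: kg * m^2 / s^2

Checking each option against kg * m^2 / s^2:
  A. Pa: ✗ does not match
  B. J/s: ✗ does not match
  C. kg·m/s²: ✗ does not match
  D. eV: ✓ matches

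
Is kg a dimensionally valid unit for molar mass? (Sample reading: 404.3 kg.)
No

molar mass has SI base units: kg / mol
kg does NOT reduce to kg / mol; a valid unit for molar mass would be e.g. kg/mol.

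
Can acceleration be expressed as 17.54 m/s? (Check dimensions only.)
No

acceleration has SI base units: m / s^2
m/s does NOT reduce to m / s^2; a valid unit for acceleration would be e.g. m/s².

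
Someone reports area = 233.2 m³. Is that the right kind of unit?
No

area has SI base units: m^2
m³ does NOT reduce to m^2; a valid unit for area would be e.g. m².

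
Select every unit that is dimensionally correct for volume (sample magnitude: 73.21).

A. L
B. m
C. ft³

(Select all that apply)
A, C

volume has SI base units: m^3

Checking each option against m^3:
  A. L: ✓ matches
  B. m: ✗ does not match
  C. ft³: ✓ matches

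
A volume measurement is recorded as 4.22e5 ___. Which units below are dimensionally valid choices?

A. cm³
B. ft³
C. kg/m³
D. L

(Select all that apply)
A, B, D

volume has SI base units: m^3

Checking each option against m^3:
  A. cm³: ✓ matches
  B. ft³: ✓ matches
  C. kg/m³: ✗ does not match
  D. L: ✓ matches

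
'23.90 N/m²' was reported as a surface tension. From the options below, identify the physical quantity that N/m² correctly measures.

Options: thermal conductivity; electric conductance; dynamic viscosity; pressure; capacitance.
pressure

surface tension should have units dimensionally equivalent to kg / s^2 (e.g. N/m).
The given unit 'N/m²' reduces to kg / (m * s^2). Of the listed options, that is the dimensionality of pressure.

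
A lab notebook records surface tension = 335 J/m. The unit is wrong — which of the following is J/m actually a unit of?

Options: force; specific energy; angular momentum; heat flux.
force

surface tension should have units dimensionally equivalent to kg / s^2 (e.g. N/m).
The given unit 'J/m' reduces to kg * m / s^2. Of the listed options, that is the dimensionality of force.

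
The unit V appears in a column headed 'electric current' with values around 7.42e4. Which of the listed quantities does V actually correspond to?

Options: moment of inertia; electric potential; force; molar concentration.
electric potential

electric current should have units dimensionally equivalent to A (e.g. A).
The given unit 'V' reduces to kg * m^2 / (A * s^3). Of the listed options, that is the dimensionality of electric potential.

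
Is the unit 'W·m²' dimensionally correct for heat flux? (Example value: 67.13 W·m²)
No

heat flux has SI base units: kg / s^3
W·m² does NOT reduce to kg / s^3; a valid unit for heat flux would be e.g. W/m².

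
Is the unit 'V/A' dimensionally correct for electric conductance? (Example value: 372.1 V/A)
No

electric conductance has SI base units: A^2 * s^3 / (kg * m^2)
V/A does NOT reduce to A^2 * s^3 / (kg * m^2); a valid unit for electric conductance would be e.g. S.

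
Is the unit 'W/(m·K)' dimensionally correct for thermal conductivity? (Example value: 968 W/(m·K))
Yes

thermal conductivity has SI base units: kg * m / (s^3 * K)
W/(m·K) reduces to the same SI base units, so it is a valid unit for thermal conductivity.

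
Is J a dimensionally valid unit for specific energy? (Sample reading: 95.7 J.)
No

specific energy has SI base units: m^2 / s^2
J does NOT reduce to m^2 / s^2; a valid unit for specific energy would be e.g. J/kg.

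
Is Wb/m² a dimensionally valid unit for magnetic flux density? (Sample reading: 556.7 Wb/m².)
Yes

magnetic flux density has SI base units: kg / (A * s^2)
Wb/m² reduces to the same SI base units, so it is a valid unit for magnetic flux density.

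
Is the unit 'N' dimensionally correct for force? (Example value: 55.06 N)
Yes

force has SI base units: kg * m / s^2
N reduces to the same SI base units, so it is a valid unit for force.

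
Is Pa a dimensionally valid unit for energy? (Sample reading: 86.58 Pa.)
No

energy has SI base units: kg * m^2 / s^2
Pa does NOT reduce to kg * m^2 / s^2; a valid unit for energy would be e.g. J.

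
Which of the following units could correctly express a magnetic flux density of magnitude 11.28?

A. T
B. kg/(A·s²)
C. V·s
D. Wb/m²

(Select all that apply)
A, B, D

magnetic flux density has SI base units: kg / (A * s^2)

Checking each option against kg / (A * s^2):
  A. T: ✓ matches
  B. kg/(A·s²): ✓ matches
  C. V·s: ✗ does not match
  D. Wb/m²: ✓ matches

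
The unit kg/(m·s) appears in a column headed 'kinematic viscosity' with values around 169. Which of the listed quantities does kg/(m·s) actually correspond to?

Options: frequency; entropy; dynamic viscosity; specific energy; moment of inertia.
dynamic viscosity

kinematic viscosity should have units dimensionally equivalent to m^2 / s (e.g. m²/s).
The given unit 'kg/(m·s)' reduces to kg / (m * s). Of the listed options, that is the dimensionality of dynamic viscosity.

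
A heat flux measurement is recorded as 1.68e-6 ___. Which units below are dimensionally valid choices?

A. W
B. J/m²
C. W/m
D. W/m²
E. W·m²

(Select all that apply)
D

heat flux has SI base units: kg / s^3

Checking each option against kg / s^3:
  A. W: ✗ does not match
  B. J/m²: ✗ does not match
  C. W/m: ✗ does not match
  D. W/m²: ✓ matches
  E. W·m²: ✗ does not match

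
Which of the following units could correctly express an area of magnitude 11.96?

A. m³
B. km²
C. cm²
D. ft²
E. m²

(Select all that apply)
B, C, D, E

area has SI base units: m^2

Checking each option against m^2:
  A. m³: ✗ does not match
  B. km²: ✓ matches
  C. cm²: ✓ matches
  D. ft²: ✓ matches
  E. m²: ✓ matches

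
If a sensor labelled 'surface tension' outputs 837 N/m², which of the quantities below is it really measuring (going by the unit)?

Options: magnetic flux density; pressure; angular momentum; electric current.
pressure

surface tension should have units dimensionally equivalent to kg / s^2 (e.g. N/m).
The given unit 'N/m²' reduces to kg / (m * s^2). Of the listed options, that is the dimensionality of pressure.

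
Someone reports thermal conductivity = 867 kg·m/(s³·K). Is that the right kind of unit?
Yes

thermal conductivity has SI base units: kg * m / (s^3 * K)
kg·m/(s³·K) reduces to the same SI base units, so it is a valid unit for thermal conductivity.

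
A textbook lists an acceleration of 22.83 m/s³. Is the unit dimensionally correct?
No

acceleration has SI base units: m / s^2
m/s³ does NOT reduce to m / s^2; a valid unit for acceleration would be e.g. m/s².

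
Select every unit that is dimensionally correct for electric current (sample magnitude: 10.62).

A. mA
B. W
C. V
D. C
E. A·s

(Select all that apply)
A

electric current has SI base units: A

Checking each option against A:
  A. mA: ✓ matches
  B. W: ✗ does not match
  C. V: ✗ does not match
  D. C: ✗ does not match
  E. A·s: ✗ does not match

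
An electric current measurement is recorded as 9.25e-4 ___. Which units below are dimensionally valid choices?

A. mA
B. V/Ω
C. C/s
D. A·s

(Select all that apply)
A, B, C

electric current has SI base units: A

Checking each option against A:
  A. mA: ✓ matches
  B. V/Ω: ✓ matches
  C. C/s: ✓ matches
  D. A·s: ✗ does not match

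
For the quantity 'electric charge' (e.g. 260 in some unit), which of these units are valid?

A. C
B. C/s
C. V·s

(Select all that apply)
A

electric charge has SI base units: A * s

Checking each option against A * s:
  A. C: ✓ matches
  B. C/s: ✗ does not match
  C. V·s: ✗ does not match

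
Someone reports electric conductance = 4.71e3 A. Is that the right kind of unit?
No

electric conductance has SI base units: A^2 * s^3 / (kg * m^2)
A does NOT reduce to A^2 * s^3 / (kg * m^2); a valid unit for electric conductance would be e.g. S.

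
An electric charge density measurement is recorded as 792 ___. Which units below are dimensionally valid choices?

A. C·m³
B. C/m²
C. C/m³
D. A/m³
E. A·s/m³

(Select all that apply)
C, E

electric charge density has SI base units: A * s / m^3

Checking each option against A * s / m^3:
  A. C·m³: ✗ does not match
  B. C/m²: ✗ does not match
  C. C/m³: ✓ matches
  D. A/m³: ✗ does not match
  E. A·s/m³: ✓ matches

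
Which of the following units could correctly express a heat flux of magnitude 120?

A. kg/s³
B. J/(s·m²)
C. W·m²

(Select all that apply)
A, B

heat flux has SI base units: kg / s^3

Checking each option against kg / s^3:
  A. kg/s³: ✓ matches
  B. J/(s·m²): ✓ matches
  C. W·m²: ✗ does not match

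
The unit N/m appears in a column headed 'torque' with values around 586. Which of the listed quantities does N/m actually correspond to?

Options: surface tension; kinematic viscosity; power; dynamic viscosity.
surface tension

torque should have units dimensionally equivalent to kg * m^2 / s^2 (e.g. N·m).
The given unit 'N/m' reduces to kg / s^2. Of the listed options, that is the dimensionality of surface tension.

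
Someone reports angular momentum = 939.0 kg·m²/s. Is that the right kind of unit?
Yes

angular momentum has SI base units: kg * m^2 / s
kg·m²/s reduces to the same SI base units, so it is a valid unit for angular momentum.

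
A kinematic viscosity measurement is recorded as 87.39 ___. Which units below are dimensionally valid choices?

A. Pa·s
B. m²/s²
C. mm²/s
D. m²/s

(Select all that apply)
C, D

kinematic viscosity has SI base units: m^2 / s

Checking each option against m^2 / s:
  A. Pa·s: ✗ does not match
  B. m²/s²: ✗ does not match
  C. mm²/s: ✓ matches
  D. m²/s: ✓ matches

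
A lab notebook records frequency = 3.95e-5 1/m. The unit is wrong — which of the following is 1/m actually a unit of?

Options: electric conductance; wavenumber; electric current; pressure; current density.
wavenumber

frequency should have units dimensionally equivalent to 1 / s (e.g. Hz).
The given unit '1/m' reduces to 1 / m. Of the listed options, that is the dimensionality of wavenumber.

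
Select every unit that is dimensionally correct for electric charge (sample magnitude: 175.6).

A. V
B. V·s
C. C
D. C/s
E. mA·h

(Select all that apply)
C, E

electric charge has SI base units: A * s

Checking each option against A * s:
  A. V: ✗ does not match
  B. V·s: ✗ does not match
  C. C: ✓ matches
  D. C/s: ✗ does not match
  E. mA·h: ✓ matches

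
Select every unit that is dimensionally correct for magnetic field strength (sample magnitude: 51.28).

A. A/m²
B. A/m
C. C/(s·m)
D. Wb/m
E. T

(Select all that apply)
B, C

magnetic field strength has SI base units: A / m

Checking each option against A / m:
  A. A/m²: ✗ does not match
  B. A/m: ✓ matches
  C. C/(s·m): ✓ matches
  D. Wb/m: ✗ does not match
  E. T: ✗ does not match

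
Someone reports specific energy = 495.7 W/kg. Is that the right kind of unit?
No

specific energy has SI base units: m^2 / s^2
W/kg does NOT reduce to m^2 / s^2; a valid unit for specific energy would be e.g. J/kg.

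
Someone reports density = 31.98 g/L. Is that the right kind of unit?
Yes

density has SI base units: kg / m^3
g/L reduces to the same SI base units, so it is a valid unit for density.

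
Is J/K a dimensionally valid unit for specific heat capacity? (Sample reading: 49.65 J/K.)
No

specific heat capacity has SI base units: m^2 / (s^2 * K)
J/K does NOT reduce to m^2 / (s^2 * K); a valid unit for specific heat capacity would be e.g. J/(kg·K).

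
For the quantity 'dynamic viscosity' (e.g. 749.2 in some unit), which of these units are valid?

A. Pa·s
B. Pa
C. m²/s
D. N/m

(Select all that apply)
A

dynamic viscosity has SI base units: kg / (m * s)

Checking each option against kg / (m * s):
  A. Pa·s: ✓ matches
  B. Pa: ✗ does not match
  C. m²/s: ✗ does not match
  D. N/m: ✗ does not match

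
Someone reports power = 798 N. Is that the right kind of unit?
No

power has SI base units: kg * m^2 / s^3
N does NOT reduce to kg * m^2 / s^3; a valid unit for power would be e.g. W.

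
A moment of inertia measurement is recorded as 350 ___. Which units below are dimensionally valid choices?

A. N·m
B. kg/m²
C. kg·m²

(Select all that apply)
C

moment of inertia has SI base units: kg * m^2

Checking each option against kg * m^2:
  A. N·m: ✗ does not match
  B. kg/m²: ✗ does not match
  C. kg·m²: ✓ matches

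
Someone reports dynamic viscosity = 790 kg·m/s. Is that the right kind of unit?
No

dynamic viscosity has SI base units: kg / (m * s)
kg·m/s does NOT reduce to kg / (m * s); a valid unit for dynamic viscosity would be e.g. Pa·s.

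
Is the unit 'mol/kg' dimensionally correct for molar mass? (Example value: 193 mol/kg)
No

molar mass has SI base units: kg / mol
mol/kg does NOT reduce to kg / mol; a valid unit for molar mass would be e.g. kg/mol.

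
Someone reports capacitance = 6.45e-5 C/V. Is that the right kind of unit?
Yes

capacitance has SI base units: A^2 * s^4 / (kg * m^2)
C/V reduces to the same SI base units, so it is a valid unit for capacitance.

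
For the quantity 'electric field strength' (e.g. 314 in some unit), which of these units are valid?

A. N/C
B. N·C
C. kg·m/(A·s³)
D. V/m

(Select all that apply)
A, C, D

electric field strength has SI base units: kg * m / (A * s^3)

Checking each option against kg * m / (A * s^3):
  A. N/C: ✓ matches
  B. N·C: ✗ does not match
  C. kg·m/(A·s³): ✓ matches
  D. V/m: ✓ matches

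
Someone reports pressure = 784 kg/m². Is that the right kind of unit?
No

pressure has SI base units: kg / (m * s^2)
kg/m² does NOT reduce to kg / (m * s^2); a valid unit for pressure would be e.g. Pa.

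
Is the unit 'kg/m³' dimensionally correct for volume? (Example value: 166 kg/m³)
No

volume has SI base units: m^3
kg/m³ does NOT reduce to m^3; a valid unit for volume would be e.g. m³.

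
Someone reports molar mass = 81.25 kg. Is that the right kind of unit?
No

molar mass has SI base units: kg / mol
kg does NOT reduce to kg / mol; a valid unit for molar mass would be e.g. kg/mol.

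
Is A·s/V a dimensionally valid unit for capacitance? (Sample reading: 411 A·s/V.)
Yes

capacitance has SI base units: A^2 * s^4 / (kg * m^2)
A·s/V reduces to the same SI base units, so it is a valid unit for capacitance.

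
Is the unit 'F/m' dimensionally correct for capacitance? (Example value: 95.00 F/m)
No

capacitance has SI base units: A^2 * s^4 / (kg * m^2)
F/m does NOT reduce to A^2 * s^4 / (kg * m^2); a valid unit for capacitance would be e.g. F.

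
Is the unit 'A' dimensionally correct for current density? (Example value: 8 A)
No

current density has SI base units: A / m^2
A does NOT reduce to A / m^2; a valid unit for current density would be e.g. A/m².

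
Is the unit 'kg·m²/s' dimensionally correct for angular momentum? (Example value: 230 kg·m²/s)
Yes

angular momentum has SI base units: kg * m^2 / s
kg·m²/s reduces to the same SI base units, so it is a valid unit for angular momentum.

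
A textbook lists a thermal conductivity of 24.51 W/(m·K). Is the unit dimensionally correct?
Yes

thermal conductivity has SI base units: kg * m / (s^3 * K)
W/(m·K) reduces to the same SI base units, so it is a valid unit for thermal conductivity.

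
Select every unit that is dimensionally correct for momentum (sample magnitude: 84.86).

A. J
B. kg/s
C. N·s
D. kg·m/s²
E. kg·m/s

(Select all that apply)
C, E

momentum has SI base units: kg * m / s

Checking each option against kg * m / s:
  A. J: ✗ does not match
  B. kg/s: ✗ does not match
  C. N·s: ✓ matches
  D. kg·m/s²: ✗ does not match
  E. kg·m/s: ✓ matches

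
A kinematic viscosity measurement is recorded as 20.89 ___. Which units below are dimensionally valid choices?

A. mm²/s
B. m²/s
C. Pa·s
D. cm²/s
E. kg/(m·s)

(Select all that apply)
A, B, D

kinematic viscosity has SI base units: m^2 / s

Checking each option against m^2 / s:
  A. mm²/s: ✓ matches
  B. m²/s: ✓ matches
  C. Pa·s: ✗ does not match
  D. cm²/s: ✓ matches
  E. kg/(m·s): ✗ does not match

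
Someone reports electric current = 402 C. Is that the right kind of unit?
No

electric current has SI base units: A
C does NOT reduce to A; a valid unit for electric current would be e.g. A.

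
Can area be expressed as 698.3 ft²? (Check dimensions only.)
Yes

area has SI base units: m^2
ft² reduces to the same SI base units, so it is a valid unit for area.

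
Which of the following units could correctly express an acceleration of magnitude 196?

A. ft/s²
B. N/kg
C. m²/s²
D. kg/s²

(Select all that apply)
A, B

acceleration has SI base units: m / s^2

Checking each option against m / s^2:
  A. ft/s²: ✓ matches
  B. N/kg: ✓ matches
  C. m²/s²: ✗ does not match
  D. kg/s²: ✗ does not match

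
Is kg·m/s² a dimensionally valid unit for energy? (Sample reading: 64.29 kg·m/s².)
No

energy has SI base units: kg * m^2 / s^2
kg·m/s² does NOT reduce to kg * m^2 / s^2; a valid unit for energy would be e.g. J.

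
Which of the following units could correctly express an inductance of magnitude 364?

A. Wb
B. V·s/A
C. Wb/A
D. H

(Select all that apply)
B, C, D

inductance has SI base units: kg * m^2 / (A^2 * s^2)

Checking each option against kg * m^2 / (A^2 * s^2):
  A. Wb: ✗ does not match
  B. V·s/A: ✓ matches
  C. Wb/A: ✓ matches
  D. H: ✓ matches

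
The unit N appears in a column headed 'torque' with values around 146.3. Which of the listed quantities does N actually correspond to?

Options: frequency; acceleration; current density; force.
force

torque should have units dimensionally equivalent to kg * m^2 / s^2 (e.g. N·m).
The given unit 'N' reduces to kg * m / s^2. Of the listed options, that is the dimensionality of force.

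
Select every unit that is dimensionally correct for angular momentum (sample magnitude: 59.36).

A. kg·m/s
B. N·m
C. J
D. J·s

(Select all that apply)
D

angular momentum has SI base units: kg * m^2 / s

Checking each option against kg * m^2 / s:
  A. kg·m/s: ✗ does not match
  B. N·m: ✗ does not match
  C. J: ✗ does not match
  D. J·s: ✓ matches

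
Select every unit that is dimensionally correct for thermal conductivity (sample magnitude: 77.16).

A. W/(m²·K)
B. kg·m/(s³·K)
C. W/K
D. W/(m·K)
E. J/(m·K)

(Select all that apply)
B, D

thermal conductivity has SI base units: kg * m / (s^3 * K)

Checking each option against kg * m / (s^3 * K):
  A. W/(m²·K): ✗ does not match
  B. kg·m/(s³·K): ✓ matches
  C. W/K: ✗ does not match
  D. W/(m·K): ✓ matches
  E. J/(m·K): ✗ does not match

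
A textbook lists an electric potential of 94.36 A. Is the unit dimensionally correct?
No

electric potential has SI base units: kg * m^2 / (A * s^3)
A does NOT reduce to kg * m^2 / (A * s^3); a valid unit for electric potential would be e.g. V.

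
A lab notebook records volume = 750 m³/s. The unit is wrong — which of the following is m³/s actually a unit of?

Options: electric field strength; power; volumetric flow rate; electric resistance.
volumetric flow rate

volume should have units dimensionally equivalent to m^3 (e.g. m³).
The given unit 'm³/s' reduces to m^3 / s. Of the listed options, that is the dimensionality of volumetric flow rate.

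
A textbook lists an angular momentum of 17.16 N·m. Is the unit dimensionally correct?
No

angular momentum has SI base units: kg * m^2 / s
N·m does NOT reduce to kg * m^2 / s; a valid unit for angular momentum would be e.g. kg·m²/s.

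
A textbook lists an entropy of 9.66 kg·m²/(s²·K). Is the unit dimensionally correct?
Yes

entropy has SI base units: kg * m^2 / (s^2 * K)
kg·m²/(s²·K) reduces to the same SI base units, so it is a valid unit for entropy.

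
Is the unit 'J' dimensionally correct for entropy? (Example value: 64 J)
No

entropy has SI base units: kg * m^2 / (s^2 * K)
J does NOT reduce to kg * m^2 / (s^2 * K); a valid unit for entropy would be e.g. J/K.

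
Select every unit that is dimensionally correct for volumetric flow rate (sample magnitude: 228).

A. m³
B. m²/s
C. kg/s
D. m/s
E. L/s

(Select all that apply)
E

volumetric flow rate has SI base units: m^3 / s

Checking each option against m^3 / s:
  A. m³: ✗ does not match
  B. m²/s: ✗ does not match
  C. kg/s: ✗ does not match
  D. m/s: ✗ does not match
  E. L/s: ✓ matches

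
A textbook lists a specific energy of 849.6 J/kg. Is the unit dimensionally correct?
Yes

specific energy has SI base units: m^2 / s^2
J/kg reduces to the same SI base units, so it is a valid unit for specific energy.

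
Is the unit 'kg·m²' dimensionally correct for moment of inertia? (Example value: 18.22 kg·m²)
Yes

moment of inertia has SI base units: kg * m^2
kg·m² reduces to the same SI base units, so it is a valid unit for moment of inertia.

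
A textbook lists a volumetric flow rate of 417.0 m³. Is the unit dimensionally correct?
No

volumetric flow rate has SI base units: m^3 / s
m³ does NOT reduce to m^3 / s; a valid unit for volumetric flow rate would be e.g. m³/s.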